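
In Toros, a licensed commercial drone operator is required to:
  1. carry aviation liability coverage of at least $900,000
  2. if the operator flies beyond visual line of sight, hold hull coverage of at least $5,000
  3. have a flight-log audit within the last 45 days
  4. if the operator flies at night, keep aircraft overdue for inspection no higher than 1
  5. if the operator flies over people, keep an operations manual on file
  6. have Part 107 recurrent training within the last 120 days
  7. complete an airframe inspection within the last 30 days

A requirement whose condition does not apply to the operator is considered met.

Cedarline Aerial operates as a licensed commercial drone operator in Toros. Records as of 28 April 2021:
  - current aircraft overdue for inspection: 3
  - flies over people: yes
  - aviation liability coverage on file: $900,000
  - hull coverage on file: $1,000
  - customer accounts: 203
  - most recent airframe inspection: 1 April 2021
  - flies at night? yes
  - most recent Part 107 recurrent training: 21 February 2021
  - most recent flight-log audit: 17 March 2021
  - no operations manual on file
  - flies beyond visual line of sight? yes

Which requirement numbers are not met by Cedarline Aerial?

2, 4, 5

1. aviation liability coverage $900,000 ≥ $900,000 → met
2. condition 'flies beyond visual line of sight' holds; hull coverage $1,000 < $5,000 → not met
3. flight-log audit 42 days ago vs limit 45 → met
4. condition 'flies at night' holds; aircraft overdue for inspection 3 > 1 → not met
5. condition 'flies over people' holds; operations manual absent → not met
6. Part 107 recurrent training 66 days ago vs limit 120 → met
7. airframe inspection 27 days ago vs limit 30 → met
Not met: 2, 4, 5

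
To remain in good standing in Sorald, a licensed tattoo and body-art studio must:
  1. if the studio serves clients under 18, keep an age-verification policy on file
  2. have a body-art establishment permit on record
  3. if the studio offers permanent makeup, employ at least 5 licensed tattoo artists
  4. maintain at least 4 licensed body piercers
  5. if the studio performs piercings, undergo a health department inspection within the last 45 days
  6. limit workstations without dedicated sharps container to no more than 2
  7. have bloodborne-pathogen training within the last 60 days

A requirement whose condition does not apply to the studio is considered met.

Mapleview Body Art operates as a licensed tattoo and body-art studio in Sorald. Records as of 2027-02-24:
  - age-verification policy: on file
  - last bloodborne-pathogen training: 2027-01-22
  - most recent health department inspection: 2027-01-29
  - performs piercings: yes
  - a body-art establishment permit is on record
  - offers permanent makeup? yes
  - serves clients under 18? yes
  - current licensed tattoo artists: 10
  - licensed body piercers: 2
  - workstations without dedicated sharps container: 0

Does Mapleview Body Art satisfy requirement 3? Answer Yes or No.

3. condition 'offers permanent makeup' holds; licensed tattoo artists 10 ≥ 5 → met

Yes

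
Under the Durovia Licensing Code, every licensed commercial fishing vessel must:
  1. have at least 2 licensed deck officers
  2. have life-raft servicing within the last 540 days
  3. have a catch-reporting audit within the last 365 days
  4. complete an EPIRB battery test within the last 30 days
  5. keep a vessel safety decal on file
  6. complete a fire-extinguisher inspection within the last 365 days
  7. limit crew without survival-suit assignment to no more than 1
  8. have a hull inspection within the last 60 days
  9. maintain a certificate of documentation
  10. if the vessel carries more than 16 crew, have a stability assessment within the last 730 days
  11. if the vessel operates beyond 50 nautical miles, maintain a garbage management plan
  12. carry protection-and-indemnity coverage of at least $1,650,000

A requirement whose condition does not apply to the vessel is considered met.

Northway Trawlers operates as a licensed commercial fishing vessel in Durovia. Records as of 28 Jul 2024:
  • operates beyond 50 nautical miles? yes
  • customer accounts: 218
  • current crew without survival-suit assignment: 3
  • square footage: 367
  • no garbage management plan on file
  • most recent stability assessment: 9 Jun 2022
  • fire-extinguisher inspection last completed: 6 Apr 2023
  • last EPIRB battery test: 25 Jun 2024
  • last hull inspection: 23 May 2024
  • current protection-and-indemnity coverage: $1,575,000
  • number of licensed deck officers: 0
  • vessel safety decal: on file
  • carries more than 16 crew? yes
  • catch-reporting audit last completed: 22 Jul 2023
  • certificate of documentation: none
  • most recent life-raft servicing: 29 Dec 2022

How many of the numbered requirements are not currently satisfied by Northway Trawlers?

11

1. licensed deck officers 0 < 2 → not met
2. life-raft servicing 577 days ago vs limit 540 → not met
3. catch-reporting audit 372 days ago vs limit 365 → not met
4. EPIRB battery test 33 days ago vs limit 30 → not met
5. vessel safety decal present → met
6. fire-extinguisher inspection 479 days ago vs limit 365 → not met
7. crew without survival-suit assignment 3 > 1 → not met
8. hull inspection 66 days ago vs limit 60 → not met
9. certificate of documentation absent → not met
10. condition 'carries more than 16 crew' holds; stability assessment 780 days ago vs limit 730 → not met
11. condition 'operates beyond 50 nautical miles' holds; garbage management plan absent → not met
12. protection-and-indemnity coverage $1,575,000 < $1,650,000 → not met
Not met: 11 of 12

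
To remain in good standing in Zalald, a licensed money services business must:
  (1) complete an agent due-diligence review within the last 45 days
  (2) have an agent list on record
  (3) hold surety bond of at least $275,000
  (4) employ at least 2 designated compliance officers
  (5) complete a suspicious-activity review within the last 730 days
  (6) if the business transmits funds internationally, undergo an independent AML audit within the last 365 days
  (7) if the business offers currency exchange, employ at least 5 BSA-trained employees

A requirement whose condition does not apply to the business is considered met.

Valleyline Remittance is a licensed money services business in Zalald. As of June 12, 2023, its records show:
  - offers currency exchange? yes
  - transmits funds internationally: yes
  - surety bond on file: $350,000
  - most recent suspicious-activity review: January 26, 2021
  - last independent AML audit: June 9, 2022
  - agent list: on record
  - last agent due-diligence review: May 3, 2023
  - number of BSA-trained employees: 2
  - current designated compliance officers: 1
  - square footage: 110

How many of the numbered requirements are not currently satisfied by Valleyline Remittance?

1. agent due-diligence review 40 days ago vs limit 45 → met
2. agent list present → met
3. surety bond $350,000 ≥ $275,000 → met
4. designated compliance officers 1 < 2 → not met
5. suspicious-activity review 867 days ago vs limit 730 → not met
6. condition 'transmits funds internationally' holds; independent AML audit 368 days ago vs limit 365 → not met
7. condition 'offers currency exchange' holds; BSA-trained employees 2 < 5 → not met
Not met: 4 of 7

4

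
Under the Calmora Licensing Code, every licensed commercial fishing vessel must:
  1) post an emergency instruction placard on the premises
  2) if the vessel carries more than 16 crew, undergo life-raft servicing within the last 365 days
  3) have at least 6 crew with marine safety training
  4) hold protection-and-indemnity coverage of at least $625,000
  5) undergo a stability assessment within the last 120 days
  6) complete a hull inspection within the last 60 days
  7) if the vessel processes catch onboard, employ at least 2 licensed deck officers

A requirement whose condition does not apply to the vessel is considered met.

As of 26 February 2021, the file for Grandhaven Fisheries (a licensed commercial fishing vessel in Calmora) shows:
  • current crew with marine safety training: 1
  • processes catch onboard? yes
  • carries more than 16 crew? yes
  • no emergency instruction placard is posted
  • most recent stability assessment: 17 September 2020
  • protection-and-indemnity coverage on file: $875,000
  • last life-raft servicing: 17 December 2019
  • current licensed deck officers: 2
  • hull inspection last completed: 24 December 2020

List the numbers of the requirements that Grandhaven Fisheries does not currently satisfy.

1, 2, 3, 5, 6

1. emergency instruction placard absent → not met
2. condition 'carries more than 16 crew' holds; life-raft servicing 437 days ago vs limit 365 → not met
3. crew with marine safety training 1 < 6 → not met
4. protection-and-indemnity coverage $875,000 ≥ $625,000 → met
5. stability assessment 162 days ago vs limit 120 → not met
6. hull inspection 64 days ago vs limit 60 → not met
7. condition 'processes catch onboard' holds; licensed deck officers 2 ≥ 2 → met
Not met: 1, 2, 3, 5, 6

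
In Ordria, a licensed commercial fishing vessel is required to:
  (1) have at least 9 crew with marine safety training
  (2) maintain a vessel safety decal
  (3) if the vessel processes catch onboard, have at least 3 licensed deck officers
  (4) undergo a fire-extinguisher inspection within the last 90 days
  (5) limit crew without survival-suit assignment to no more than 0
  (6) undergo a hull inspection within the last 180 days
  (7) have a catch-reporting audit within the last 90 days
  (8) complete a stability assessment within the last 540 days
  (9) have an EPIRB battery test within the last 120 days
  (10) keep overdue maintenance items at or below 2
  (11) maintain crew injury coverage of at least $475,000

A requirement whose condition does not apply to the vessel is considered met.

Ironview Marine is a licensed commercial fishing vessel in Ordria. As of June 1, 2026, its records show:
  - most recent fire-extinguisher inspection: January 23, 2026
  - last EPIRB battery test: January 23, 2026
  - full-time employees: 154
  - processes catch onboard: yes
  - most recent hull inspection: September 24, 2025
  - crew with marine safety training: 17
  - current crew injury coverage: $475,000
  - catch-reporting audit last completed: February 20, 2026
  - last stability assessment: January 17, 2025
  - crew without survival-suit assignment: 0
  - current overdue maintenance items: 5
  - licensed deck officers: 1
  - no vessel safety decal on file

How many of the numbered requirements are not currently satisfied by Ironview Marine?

1. crew with marine safety training 17 ≥ 9 → met
2. vessel safety decal absent → not met
3. condition 'processes catch onboard' holds; licensed deck officers 1 < 3 → not met
4. fire-extinguisher inspection 129 days ago vs limit 90 → not met
5. crew without survival-suit assignment 0 ≤ 0 → met
6. hull inspection 250 days ago vs limit 180 → not met
7. catch-reporting audit 101 days ago vs limit 90 → not met
8. stability assessment 500 days ago vs limit 540 → met
9. EPIRB battery test 129 days ago vs limit 120 → not met
10. overdue maintenance items 5 > 2 → not met
11. crew injury coverage $475,000 ≥ $475,000 → met
Not met: 7 of 11

7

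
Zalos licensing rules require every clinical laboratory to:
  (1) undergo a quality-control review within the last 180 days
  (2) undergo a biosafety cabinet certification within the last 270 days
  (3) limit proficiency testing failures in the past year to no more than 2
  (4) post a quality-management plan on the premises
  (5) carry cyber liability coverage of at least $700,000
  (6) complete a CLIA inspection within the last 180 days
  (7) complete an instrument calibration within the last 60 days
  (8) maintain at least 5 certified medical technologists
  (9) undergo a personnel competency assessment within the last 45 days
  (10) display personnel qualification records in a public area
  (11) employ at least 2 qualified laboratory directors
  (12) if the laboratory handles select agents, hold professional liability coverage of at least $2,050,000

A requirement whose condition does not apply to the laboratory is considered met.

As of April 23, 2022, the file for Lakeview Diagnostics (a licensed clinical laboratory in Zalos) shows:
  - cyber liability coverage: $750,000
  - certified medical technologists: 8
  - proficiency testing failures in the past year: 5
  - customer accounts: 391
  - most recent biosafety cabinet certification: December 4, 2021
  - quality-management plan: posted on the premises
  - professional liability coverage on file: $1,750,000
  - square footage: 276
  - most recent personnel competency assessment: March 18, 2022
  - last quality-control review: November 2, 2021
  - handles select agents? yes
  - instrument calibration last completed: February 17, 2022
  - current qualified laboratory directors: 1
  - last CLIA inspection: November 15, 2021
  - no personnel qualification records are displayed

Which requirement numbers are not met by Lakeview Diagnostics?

1. quality-control review 172 days ago vs limit 180 → met
2. biosafety cabinet certification 140 days ago vs limit 270 → met
3. proficiency testing failures in the past year 5 > 2 → not met
4. quality-management plan present → met
5. cyber liability coverage $750,000 ≥ $700,000 → met
6. CLIA inspection 159 days ago vs limit 180 → met
7. instrument calibration 65 days ago vs limit 60 → not met
8. certified medical technologists 8 ≥ 5 → met
9. personnel competency assessment 36 days ago vs limit 45 → met
10. personnel qualification records absent → not met
11. qualified laboratory directors 1 < 2 → not met
12. condition 'handles select agents' holds; professional liability coverage $1,750,000 < $2,050,000 → not met
Not met: 3, 7, 10, 11, 12

3, 7, 10, 11, 12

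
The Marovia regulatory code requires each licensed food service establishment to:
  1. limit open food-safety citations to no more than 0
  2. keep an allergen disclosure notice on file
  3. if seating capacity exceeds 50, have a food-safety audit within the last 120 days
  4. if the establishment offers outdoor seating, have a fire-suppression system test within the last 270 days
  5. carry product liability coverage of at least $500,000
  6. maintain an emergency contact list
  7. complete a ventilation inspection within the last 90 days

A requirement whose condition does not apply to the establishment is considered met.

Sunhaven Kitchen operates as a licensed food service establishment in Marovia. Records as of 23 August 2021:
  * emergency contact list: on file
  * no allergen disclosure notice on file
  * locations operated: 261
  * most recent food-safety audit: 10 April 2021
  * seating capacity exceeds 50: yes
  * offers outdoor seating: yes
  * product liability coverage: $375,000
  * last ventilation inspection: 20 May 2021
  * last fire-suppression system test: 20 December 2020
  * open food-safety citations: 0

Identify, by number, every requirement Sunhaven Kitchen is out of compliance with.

2, 3, 5, 7

1. open food-safety citations 0 ≤ 0 → met
2. allergen disclosure notice absent → not met
3. condition 'seating capacity exceeds 50' holds; food-safety audit 135 days ago vs limit 120 → not met
4. condition 'offers outdoor seating' holds; fire-suppression system test 246 days ago vs limit 270 → met
5. product liability coverage $375,000 < $500,000 → not met
6. emergency contact list present → met
7. ventilation inspection 95 days ago vs limit 90 → not met
Not met: 2, 3, 5, 7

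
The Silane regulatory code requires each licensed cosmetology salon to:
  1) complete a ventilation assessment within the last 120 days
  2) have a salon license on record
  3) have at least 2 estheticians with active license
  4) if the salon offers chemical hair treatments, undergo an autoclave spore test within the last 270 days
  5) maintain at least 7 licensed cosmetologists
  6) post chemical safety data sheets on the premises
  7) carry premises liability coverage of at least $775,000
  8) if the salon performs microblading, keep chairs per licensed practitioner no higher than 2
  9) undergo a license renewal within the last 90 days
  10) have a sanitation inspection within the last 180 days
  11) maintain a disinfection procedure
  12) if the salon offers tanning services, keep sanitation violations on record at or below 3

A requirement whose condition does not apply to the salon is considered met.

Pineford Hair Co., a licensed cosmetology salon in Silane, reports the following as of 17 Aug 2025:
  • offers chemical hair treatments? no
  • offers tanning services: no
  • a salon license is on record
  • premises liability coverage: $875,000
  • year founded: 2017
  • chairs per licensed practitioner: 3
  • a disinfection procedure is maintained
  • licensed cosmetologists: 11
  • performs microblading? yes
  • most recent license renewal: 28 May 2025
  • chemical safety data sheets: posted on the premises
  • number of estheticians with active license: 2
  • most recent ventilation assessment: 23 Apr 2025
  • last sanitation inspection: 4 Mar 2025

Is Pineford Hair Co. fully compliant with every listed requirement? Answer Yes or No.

No

1. ventilation assessment 116 days ago vs limit 120 → met
2. salon license present → met
3. estheticians with active license 2 ≥ 2 → met
4. condition 'offers chemical hair treatments' does not hold → requirement n/a → met
5. licensed cosmetologists 11 ≥ 7 → met
6. chemical safety data sheets present → met
7. premises liability coverage $875,000 ≥ $775,000 → met
8. condition 'performs microblading' holds; chairs per licensed practitioner 3 > 2 → not met
9. license renewal 81 days ago vs limit 90 → met
10. sanitation inspection 166 days ago vs limit 180 → met
11. disinfection procedure present → met
12. condition 'offers tanning services' does not hold → requirement n/a → met
Not met: 8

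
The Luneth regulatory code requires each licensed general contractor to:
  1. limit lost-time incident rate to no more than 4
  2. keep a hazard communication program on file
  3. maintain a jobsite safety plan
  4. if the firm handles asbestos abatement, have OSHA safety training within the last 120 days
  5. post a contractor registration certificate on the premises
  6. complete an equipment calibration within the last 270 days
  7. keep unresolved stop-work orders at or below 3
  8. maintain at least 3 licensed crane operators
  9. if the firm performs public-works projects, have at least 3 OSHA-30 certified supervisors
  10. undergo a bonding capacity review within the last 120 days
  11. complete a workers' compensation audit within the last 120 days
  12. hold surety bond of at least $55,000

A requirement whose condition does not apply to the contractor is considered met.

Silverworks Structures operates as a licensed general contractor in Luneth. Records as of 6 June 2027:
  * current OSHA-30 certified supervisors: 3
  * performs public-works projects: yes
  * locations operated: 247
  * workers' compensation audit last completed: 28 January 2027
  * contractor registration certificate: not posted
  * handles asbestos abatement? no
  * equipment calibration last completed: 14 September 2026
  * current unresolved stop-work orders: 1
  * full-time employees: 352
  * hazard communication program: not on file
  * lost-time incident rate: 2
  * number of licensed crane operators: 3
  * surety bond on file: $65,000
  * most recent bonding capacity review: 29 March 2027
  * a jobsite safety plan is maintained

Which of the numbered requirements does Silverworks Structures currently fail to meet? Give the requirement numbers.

1. lost-time incident rate 2 ≤ 4 → met
2. hazard communication program absent → not met
3. jobsite safety plan present → met
4. condition 'handles asbestos abatement' does not hold → requirement n/a → met
5. contractor registration certificate absent → not met
6. equipment calibration 265 days ago vs limit 270 → met
7. unresolved stop-work orders 1 ≤ 3 → met
8. licensed crane operators 3 ≥ 3 → met
9. condition 'performs public-works projects' holds; OSHA-30 certified supervisors 3 ≥ 3 → met
10. bonding capacity review 69 days ago vs limit 120 → met
11. workers' compensation audit 129 days ago vs limit 120 → not met
12. surety bond $65,000 ≥ $55,000 → met
Not met: 2, 5, 11

2, 5, 11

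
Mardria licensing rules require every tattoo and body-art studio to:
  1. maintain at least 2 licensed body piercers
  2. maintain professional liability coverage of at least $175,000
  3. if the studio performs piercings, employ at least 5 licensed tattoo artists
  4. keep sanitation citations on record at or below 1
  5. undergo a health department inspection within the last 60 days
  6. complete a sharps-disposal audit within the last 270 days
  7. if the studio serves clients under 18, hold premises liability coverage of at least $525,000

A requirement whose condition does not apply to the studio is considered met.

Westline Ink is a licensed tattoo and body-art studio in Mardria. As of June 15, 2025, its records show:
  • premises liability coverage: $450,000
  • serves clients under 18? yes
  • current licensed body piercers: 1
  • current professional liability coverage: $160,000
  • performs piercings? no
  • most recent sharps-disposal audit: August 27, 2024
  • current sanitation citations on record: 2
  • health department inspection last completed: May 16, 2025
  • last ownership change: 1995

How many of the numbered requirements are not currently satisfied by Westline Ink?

1. licensed body piercers 1 < 2 → not met
2. professional liability coverage $160,000 < $175,000 → not met
3. condition 'performs piercings' does not hold → requirement n/a → met
4. sanitation citations on record 2 > 1 → not met
5. health department inspection 30 days ago vs limit 60 → met
6. sharps-disposal audit 292 days ago vs limit 270 → not met
7. condition 'serves clients under 18' holds; premises liability coverage $450,000 < $525,000 → not met
Not met: 5 of 7

5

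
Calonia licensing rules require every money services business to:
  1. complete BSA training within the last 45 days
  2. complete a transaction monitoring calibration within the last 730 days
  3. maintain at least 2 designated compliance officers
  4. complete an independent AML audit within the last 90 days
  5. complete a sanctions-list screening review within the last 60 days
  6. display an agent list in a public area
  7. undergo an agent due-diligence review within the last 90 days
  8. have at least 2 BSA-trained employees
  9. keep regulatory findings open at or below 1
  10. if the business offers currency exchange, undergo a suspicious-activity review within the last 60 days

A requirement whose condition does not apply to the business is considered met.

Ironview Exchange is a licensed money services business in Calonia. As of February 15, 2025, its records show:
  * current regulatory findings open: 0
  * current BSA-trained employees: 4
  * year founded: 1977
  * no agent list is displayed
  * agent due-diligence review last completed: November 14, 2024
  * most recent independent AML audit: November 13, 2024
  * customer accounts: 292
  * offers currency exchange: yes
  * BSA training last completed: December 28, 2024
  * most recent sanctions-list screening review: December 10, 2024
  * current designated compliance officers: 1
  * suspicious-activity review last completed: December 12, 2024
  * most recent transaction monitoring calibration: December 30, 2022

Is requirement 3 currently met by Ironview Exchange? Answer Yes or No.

No

3. designated compliance officers 1 < 2 → not met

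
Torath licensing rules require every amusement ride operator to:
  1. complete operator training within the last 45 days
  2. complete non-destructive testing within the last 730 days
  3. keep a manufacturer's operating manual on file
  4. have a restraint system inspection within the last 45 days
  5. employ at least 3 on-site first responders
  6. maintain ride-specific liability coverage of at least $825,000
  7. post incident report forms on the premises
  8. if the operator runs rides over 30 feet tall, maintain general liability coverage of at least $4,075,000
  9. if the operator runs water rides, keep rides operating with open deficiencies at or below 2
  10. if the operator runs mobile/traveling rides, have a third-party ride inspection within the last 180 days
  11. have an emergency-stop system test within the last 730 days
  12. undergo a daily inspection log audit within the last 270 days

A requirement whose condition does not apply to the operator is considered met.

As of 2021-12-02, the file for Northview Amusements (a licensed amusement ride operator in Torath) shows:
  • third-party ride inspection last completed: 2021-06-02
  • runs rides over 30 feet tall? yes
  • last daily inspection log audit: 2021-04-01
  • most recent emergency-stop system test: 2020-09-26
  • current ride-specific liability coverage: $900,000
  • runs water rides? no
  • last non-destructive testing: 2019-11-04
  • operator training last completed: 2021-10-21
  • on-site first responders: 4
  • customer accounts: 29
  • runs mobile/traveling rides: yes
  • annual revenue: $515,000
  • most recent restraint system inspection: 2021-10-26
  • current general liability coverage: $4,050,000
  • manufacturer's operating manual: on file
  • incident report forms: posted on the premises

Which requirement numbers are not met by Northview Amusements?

1. operator training 42 days ago vs limit 45 → met
2. non-destructive testing 759 days ago vs limit 730 → not met
3. manufacturer's operating manual present → met
4. restraint system inspection 37 days ago vs limit 45 → met
5. on-site first responders 4 ≥ 3 → met
6. ride-specific liability coverage $900,000 ≥ $825,000 → met
7. incident report forms present → met
8. condition 'runs rides over 30 feet tall' holds; general liability coverage $4,050,000 < $4,075,000 → not met
9. condition 'runs water rides' does not hold → requirement n/a → met
10. condition 'runs mobile/traveling rides' holds; third-party ride inspection 183 days ago vs limit 180 → not met
11. emergency-stop system test 432 days ago vs limit 730 → met
12. daily inspection log audit 245 days ago vs limit 270 → met
Not met: 2, 8, 10

2, 8, 10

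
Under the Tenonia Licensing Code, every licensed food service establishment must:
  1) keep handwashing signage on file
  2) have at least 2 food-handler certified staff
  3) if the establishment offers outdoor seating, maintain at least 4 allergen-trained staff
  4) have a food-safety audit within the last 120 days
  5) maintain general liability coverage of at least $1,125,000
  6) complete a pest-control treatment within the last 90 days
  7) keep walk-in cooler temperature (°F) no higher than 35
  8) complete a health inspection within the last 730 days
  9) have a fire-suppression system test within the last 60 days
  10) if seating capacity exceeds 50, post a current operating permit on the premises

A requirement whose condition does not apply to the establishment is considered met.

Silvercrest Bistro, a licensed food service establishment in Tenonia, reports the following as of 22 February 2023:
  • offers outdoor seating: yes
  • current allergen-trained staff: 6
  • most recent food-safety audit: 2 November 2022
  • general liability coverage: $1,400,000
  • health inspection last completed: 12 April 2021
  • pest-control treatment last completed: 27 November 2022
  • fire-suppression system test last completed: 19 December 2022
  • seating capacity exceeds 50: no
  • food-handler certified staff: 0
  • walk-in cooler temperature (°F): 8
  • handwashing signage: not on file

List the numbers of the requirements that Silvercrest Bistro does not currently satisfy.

1. handwashing signage absent → not met
2. food-handler certified staff 0 < 2 → not met
3. condition 'offers outdoor seating' holds; allergen-trained staff 6 ≥ 4 → met
4. food-safety audit 112 days ago vs limit 120 → met
5. general liability coverage $1,400,000 ≥ $1,125,000 → met
6. pest-control treatment 87 days ago vs limit 90 → met
7. walk-in cooler temperature (°F) 8 ≤ 35 → met
8. health inspection 681 days ago vs limit 730 → met
9. fire-suppression system test 65 days ago vs limit 60 → not met
10. condition 'seating capacity exceeds 50' does not hold → requirement n/a → met
Not met: 1, 2, 9

1, 2, 9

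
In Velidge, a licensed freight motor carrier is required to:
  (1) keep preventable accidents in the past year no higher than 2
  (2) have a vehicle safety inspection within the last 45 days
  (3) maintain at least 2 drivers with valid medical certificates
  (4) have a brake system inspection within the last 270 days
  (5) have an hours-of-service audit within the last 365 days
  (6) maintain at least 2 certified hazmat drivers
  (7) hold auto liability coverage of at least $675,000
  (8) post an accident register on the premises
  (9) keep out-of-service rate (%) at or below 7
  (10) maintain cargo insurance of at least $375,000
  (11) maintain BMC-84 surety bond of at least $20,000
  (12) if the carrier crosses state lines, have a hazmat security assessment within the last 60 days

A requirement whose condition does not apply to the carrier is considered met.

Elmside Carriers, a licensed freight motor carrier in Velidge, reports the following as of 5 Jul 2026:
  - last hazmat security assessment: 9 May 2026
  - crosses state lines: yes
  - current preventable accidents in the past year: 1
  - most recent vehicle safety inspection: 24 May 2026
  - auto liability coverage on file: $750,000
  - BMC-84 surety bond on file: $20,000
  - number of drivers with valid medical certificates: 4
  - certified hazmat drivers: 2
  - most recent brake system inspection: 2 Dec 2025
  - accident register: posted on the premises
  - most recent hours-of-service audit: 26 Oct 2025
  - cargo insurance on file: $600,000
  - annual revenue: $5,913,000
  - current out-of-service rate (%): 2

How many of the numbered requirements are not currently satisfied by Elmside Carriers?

1. preventable accidents in the past year 1 ≤ 2 → met
2. vehicle safety inspection 42 days ago vs limit 45 → met
3. drivers with valid medical certificates 4 ≥ 2 → met
4. brake system inspection 215 days ago vs limit 270 → met
5. hours-of-service audit 252 days ago vs limit 365 → met
6. certified hazmat drivers 2 ≥ 2 → met
7. auto liability coverage $750,000 ≥ $675,000 → met
8. accident register present → met
9. out-of-service rate (%) 2 ≤ 7 → met
10. cargo insurance $600,000 ≥ $375,000 → met
11. BMC-84 surety bond $20,000 ≥ $20,000 → met
12. condition 'crosses state lines' holds; hazmat security assessment 57 days ago vs limit 60 → met
Not met: 0 of 12

0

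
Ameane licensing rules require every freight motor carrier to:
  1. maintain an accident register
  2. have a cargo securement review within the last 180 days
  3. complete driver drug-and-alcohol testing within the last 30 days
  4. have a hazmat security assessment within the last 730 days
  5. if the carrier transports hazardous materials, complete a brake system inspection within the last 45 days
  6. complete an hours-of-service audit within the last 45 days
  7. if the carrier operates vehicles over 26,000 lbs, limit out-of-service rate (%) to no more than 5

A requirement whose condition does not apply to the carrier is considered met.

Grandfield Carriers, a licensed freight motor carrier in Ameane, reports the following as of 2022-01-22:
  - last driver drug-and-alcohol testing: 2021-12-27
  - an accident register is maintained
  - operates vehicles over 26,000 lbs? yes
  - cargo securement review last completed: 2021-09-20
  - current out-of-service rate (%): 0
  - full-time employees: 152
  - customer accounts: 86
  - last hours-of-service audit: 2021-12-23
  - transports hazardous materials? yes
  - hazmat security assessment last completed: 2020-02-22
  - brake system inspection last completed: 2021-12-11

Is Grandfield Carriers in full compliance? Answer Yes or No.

Yes

1. accident register present → met
2. cargo securement review 124 days ago vs limit 180 → met
3. driver drug-and-alcohol testing 26 days ago vs limit 30 → met
4. hazmat security assessment 700 days ago vs limit 730 → met
5. condition 'transports hazardous materials' holds; brake system inspection 42 days ago vs limit 45 → met
6. hours-of-service audit 30 days ago vs limit 45 → met
7. condition 'operates vehicles over 26,000 lbs' holds; out-of-service rate (%) 0 ≤ 5 → met
All met.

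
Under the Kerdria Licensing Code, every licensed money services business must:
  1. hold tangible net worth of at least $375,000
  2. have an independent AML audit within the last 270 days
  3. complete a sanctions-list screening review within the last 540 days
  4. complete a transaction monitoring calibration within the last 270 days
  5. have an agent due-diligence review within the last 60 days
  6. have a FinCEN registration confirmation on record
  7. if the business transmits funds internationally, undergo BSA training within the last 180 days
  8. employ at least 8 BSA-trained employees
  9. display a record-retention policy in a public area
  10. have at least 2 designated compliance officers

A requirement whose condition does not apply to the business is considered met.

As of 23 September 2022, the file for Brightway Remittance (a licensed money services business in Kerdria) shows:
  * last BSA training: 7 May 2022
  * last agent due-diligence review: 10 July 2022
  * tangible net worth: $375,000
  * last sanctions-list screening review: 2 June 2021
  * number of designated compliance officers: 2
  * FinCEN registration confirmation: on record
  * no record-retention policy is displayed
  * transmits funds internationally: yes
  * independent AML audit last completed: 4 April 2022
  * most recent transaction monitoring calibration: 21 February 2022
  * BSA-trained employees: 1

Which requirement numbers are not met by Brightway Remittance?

1. tangible net worth $375,000 ≥ $375,000 → met
2. independent AML audit 172 days ago vs limit 270 → met
3. sanctions-list screening review 478 days ago vs limit 540 → met
4. transaction monitoring calibration 214 days ago vs limit 270 → met
5. agent due-diligence review 75 days ago vs limit 60 → not met
6. FinCEN registration confirmation present → met
7. condition 'transmits funds internationally' holds; BSA training 139 days ago vs limit 180 → met
8. BSA-trained employees 1 < 8 → not met
9. record-retention policy absent → not met
10. designated compliance officers 2 ≥ 2 → met
Not met: 5, 8, 9

5, 8, 9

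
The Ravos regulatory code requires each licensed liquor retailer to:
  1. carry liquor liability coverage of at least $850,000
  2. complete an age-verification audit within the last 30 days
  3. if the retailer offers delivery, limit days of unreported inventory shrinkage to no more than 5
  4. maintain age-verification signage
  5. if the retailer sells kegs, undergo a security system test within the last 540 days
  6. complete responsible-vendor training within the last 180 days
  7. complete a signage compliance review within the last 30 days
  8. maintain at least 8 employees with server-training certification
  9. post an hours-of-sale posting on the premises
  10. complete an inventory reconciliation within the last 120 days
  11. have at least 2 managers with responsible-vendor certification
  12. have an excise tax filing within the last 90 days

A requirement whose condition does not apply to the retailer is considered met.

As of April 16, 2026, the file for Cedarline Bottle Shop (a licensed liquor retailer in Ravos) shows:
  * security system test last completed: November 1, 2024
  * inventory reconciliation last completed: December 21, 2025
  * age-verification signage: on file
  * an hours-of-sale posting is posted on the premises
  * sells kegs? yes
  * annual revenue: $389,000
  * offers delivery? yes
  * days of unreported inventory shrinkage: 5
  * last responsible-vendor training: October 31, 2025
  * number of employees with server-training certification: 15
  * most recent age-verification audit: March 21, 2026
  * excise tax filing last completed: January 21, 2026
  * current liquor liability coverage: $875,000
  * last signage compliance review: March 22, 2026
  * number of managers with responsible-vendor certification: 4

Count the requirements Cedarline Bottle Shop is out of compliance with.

1. liquor liability coverage $875,000 ≥ $850,000 → met
2. age-verification audit 26 days ago vs limit 30 → met
3. condition 'offers delivery' holds; days of unreported inventory shrinkage 5 ≤ 5 → met
4. age-verification signage present → met
5. condition 'sells kegs' holds; security system test 531 days ago vs limit 540 → met
6. responsible-vendor training 167 days ago vs limit 180 → met
7. signage compliance review 25 days ago vs limit 30 → met
8. employees with server-training certification 15 ≥ 8 → met
9. hours-of-sale posting present → met
10. inventory reconciliation 116 days ago vs limit 120 → met
11. managers with responsible-vendor certification 4 ≥ 2 → met
12. excise tax filing 85 days ago vs limit 90 → met
Not met: 0 of 12

0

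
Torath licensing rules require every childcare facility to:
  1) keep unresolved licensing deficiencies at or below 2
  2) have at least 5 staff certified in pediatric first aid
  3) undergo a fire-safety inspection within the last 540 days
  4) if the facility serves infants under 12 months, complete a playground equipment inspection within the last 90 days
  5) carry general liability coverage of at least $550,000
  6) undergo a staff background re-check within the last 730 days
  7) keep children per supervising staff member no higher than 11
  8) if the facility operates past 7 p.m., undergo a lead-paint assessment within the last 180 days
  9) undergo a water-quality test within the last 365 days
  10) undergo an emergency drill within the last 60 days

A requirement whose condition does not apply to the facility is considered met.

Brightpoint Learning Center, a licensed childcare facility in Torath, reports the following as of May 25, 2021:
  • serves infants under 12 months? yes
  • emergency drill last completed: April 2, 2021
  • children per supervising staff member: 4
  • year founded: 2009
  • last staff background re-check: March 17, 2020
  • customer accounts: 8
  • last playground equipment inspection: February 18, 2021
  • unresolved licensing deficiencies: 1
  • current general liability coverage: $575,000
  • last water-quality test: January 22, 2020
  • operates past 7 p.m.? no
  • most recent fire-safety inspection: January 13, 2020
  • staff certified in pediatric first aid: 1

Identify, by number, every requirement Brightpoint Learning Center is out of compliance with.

1. unresolved licensing deficiencies 1 ≤ 2 → met
2. staff certified in pediatric first aid 1 < 5 → not met
3. fire-safety inspection 498 days ago vs limit 540 → met
4. condition 'serves infants under 12 months' holds; playground equipment inspection 96 days ago vs limit 90 → not met
5. general liability coverage $575,000 ≥ $550,000 → met
6. staff background re-check 434 days ago vs limit 730 → met
7. children per supervising staff member 4 ≤ 11 → met
8. condition 'operates past 7 p.m.' does not hold → requirement n/a → met
9. water-quality test 489 days ago vs limit 365 → not met
10. emergency drill 53 days ago vs limit 60 → met
Not met: 2, 4, 9

2, 4, 9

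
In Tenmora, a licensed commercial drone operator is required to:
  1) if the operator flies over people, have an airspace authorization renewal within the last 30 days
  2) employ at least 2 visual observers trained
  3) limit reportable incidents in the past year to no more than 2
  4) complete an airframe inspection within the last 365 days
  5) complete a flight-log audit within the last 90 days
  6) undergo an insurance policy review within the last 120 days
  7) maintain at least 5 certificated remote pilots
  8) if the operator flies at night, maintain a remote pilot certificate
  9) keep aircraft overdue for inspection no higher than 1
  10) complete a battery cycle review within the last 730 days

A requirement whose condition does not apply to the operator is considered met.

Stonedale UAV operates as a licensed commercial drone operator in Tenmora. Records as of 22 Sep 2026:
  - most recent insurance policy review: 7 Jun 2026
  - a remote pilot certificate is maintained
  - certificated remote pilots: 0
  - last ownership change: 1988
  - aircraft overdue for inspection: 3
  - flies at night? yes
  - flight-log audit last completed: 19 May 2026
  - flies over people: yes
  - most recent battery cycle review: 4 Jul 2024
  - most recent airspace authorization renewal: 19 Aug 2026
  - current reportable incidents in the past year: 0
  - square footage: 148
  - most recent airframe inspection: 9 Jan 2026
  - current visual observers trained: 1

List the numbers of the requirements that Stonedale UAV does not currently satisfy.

1, 2, 5, 7, 9, 10

1. condition 'flies over people' holds; airspace authorization renewal 34 days ago vs limit 30 → not met
2. visual observers trained 1 < 2 → not met
3. reportable incidents in the past year 0 ≤ 2 → met
4. airframe inspection 256 days ago vs limit 365 → met
5. flight-log audit 126 days ago vs limit 90 → not met
6. insurance policy review 107 days ago vs limit 120 → met
7. certificated remote pilots 0 < 5 → not met
8. condition 'flies at night' holds; remote pilot certificate present → met
9. aircraft overdue for inspection 3 > 1 → not met
10. battery cycle review 810 days ago vs limit 730 → not met
Not met: 1, 2, 5, 7, 9, 10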